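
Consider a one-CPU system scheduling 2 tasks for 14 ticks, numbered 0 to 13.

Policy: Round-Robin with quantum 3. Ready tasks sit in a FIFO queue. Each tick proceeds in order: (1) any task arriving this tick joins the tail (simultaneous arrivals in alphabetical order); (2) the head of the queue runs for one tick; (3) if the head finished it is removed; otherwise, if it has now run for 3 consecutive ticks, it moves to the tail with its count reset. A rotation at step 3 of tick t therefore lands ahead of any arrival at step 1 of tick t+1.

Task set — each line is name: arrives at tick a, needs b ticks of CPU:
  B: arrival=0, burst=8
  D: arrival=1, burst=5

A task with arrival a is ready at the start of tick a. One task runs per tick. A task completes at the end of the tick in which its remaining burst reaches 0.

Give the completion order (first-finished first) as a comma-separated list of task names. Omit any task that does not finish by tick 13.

t=0: queue=[B] q_used=0 → run B
t=1: queue=[B,D] q_used=1 → run B
t=2: queue=[B,D] q_used=2 → run B
t=3: queue=[D,B] q_used=0 → run D
t=4: queue=[D,B] q_used=1 → run D
t=5: queue=[D,B] q_used=2 → run D
t=6: queue=[B,D] q_used=0 → run B
t=7: queue=[B,D] q_used=1 → run B
t=8: queue=[B,D] q_used=2 → run B
t=9: queue=[D,B] q_used=0 → run D
t=10: queue=[D,B] q_used=1 → run D
t=11: queue=[B] q_used=0 → run B
t=12: queue=[B] q_used=1 → run B
t=13: (idle)

completion order = D, B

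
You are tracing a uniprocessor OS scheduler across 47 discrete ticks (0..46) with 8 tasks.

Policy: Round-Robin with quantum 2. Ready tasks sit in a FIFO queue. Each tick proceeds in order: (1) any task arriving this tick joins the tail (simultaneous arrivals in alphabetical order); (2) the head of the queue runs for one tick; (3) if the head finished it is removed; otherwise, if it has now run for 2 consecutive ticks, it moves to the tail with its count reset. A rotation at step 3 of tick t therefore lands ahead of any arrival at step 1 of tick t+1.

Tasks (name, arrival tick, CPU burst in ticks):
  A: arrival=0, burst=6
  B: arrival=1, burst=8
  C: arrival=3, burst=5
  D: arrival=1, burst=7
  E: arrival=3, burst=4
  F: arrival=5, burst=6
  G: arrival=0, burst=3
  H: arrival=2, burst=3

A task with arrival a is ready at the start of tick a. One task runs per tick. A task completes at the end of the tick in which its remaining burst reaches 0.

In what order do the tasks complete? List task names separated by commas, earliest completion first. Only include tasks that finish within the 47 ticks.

t=0: queue=[A,G] q_used=0 → run A
t=1: queue=[A,G,B,D] q_used=1 → run A
t=2: queue=[G,B,D,A,H] q_used=0 → run G
t=3: queue=[G,B,D,A,H,C,E] q_used=1 → run G
t=4: queue=[B,D,A,H,C,E,G] q_used=0 → run B
t=5: queue=[B,D,A,H,C,E,G,F] q_used=1 → run B
t=6: queue=[D,A,H,C,E,G,F,B] q_used=0 → run D
t=7: queue=[D,A,H,C,E,G,F,B] q_used=1 → run D
t=8: queue=[A,H,C,E,G,F,B,D] q_used=0 → run A
t=9: queue=[A,H,C,E,G,F,B,D] q_used=1 → run A
t=10: queue=[H,C,E,G,F,B,D,A] q_used=0 → run H
t=11: queue=[H,C,E,G,F,B,D,A] q_used=1 → run H
t=12: queue=[C,E,G,F,B,D,A,H] q_used=0 → run C
t=13: queue=[C,E,G,F,B,D,A,H] q_used=1 → run C
t=14: queue=[E,G,F,B,D,A,H,C] q_used=0 → run E
t=15: queue=[E,G,F,B,D,A,H,C] q_used=1 → run E
t=16: queue=[G,F,B,D,A,H,C,E] q_used=0 → run G
t=17: queue=[F,B,D,A,H,C,E] q_used=0 → run F
t=18: queue=[F,B,D,A,H,C,E] q_used=1 → run F
t=19: queue=[B,D,A,H,C,E,F] q_used=0 → run B
t=20: queue=[B,D,A,H,C,E,F] q_used=1 → run B
t=21: queue=[D,A,H,C,E,F,B] q_used=0 → run D
t=22: queue=[D,A,H,C,E,F,B] q_used=1 → run D
t=23: queue=[A,H,C,E,F,B,D] q_used=0 → run A
t=24: queue=[A,H,C,E,F,B,D] q_used=1 → run A
t=25: queue=[H,C,E,F,B,D] q_used=0 → run H
t=26: queue=[C,E,F,B,D] q_used=0 → run C
t=27: queue=[C,E,F,B,D] q_used=1 → run C
t=28: queue=[E,F,B,D,C] q_used=0 → run E
t=29: queue=[E,F,B,D,C] q_used=1 → run E
t=30: queue=[F,B,D,C] q_used=0 → run F
t=31: queue=[F,B,D,C] q_used=1 → run F
t=32: queue=[B,D,C,F] q_used=0 → run B
t=33: queue=[B,D,C,F] q_used=1 → run B
t=34: queue=[D,C,F,B] q_used=0 → run D
t=35: queue=[D,C,F,B] q_used=1 → run D
t=36: queue=[C,F,B,D] q_used=0 → run C
t=37: queue=[F,B,D] q_used=0 → run F
t=38: queue=[F,B,D] q_used=1 → run F
t=39: queue=[B,D] q_used=0 → run B
t=40: queue=[B,D] q_used=1 → run B
t=41: queue=[D] q_used=0 → run D
t=42: (idle)
t=43: (idle)
t=44: (idle)
t=45: (idle)
t=46: (idle)

completion order = G, A, H, E, C, F, B, D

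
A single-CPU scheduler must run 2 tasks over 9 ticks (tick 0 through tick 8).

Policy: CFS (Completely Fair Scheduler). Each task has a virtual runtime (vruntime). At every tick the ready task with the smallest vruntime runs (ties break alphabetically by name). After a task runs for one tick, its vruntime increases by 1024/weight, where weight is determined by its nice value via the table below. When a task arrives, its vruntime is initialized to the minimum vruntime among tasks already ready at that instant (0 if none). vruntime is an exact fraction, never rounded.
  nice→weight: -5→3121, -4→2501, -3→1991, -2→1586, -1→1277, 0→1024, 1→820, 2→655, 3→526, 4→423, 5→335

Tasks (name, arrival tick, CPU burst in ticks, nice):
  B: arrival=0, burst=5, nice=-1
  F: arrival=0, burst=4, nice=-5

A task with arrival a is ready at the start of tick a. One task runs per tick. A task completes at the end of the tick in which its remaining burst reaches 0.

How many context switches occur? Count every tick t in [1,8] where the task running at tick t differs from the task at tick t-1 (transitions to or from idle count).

t=0: vr[B=0 F=0] → run B
t=1: vr[B=1024/1277 F=0] → run F
t=2: vr[B=1024/1277 F=1024/3121] → run F
t=3: vr[B=1024/1277 F=2048/3121] → run F
t=4: vr[B=1024/1277 F=3072/3121] → run B
t=5: vr[B=2048/1277 F=3072/3121] → run F
t=6: vr[B=2048/1277] → run B
t=7: vr[B=3072/1277] → run B
t=8: vr[B=4096/1277] → run B

context switches = 4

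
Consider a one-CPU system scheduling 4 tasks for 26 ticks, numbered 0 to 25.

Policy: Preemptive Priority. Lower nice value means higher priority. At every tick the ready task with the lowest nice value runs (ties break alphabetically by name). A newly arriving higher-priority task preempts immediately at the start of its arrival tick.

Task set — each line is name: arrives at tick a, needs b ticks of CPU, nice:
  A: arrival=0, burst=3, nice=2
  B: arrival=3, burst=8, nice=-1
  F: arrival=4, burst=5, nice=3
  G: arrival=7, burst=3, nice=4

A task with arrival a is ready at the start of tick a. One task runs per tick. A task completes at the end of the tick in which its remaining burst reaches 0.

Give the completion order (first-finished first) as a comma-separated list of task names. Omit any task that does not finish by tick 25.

t=0: ready={A} → run A
t=1: ready={A} → run A
t=2: ready={A} → run A
t=3: ready={B} → run B
t=4: ready={B,F} → run B
t=5: ready={B,F} → run B
t=6: ready={B,F} → run B
t=7: ready={B,F,G} → run B
t=8: ready={B,F,G} → run B
t=9: ready={B,F,G} → run B
t=10: ready={B,F,G} → run B
t=11: ready={F,G} → run F
t=12: ready={F,G} → run F
t=13: ready={F,G} → run F
t=14: ready={F,G} → run F
t=15: ready={F,G} → run F
t=16: ready={G} → run G
t=17: ready={G} → run G
t=18: ready={G} → run G
t=19: (idle)
t=20: (idle)
t=21: (idle)
t=22: (idle)
t=23: (idle)
t=24: (idle)
t=25: (idle)

completion order = A, B, F, G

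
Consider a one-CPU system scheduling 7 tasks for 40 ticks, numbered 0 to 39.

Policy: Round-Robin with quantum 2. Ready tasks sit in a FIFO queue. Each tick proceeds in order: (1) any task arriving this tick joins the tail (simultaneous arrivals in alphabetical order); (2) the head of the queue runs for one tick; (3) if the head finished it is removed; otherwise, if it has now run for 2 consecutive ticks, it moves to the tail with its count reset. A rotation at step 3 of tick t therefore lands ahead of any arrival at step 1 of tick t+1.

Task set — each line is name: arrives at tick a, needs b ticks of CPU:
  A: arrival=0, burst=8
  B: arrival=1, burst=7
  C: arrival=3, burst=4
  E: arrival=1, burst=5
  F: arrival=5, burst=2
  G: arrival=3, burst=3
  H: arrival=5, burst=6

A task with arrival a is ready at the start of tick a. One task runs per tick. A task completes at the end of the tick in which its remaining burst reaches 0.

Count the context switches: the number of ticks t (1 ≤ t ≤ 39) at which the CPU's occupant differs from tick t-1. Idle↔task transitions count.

t=0: queue=[A] q_used=0 → run A
t=1: queue=[A,B,E] q_used=1 → run A
t=2: queue=[B,E,A] q_used=0 → run B
t=3: queue=[B,E,A,C,G] q_used=1 → run B
t=4: queue=[E,A,C,G,B] q_used=0 → run E
t=5: queue=[E,A,C,G,B,F,H] q_used=1 → run E
t=6: queue=[A,C,G,B,F,H,E] q_used=0 → run A
t=7: queue=[A,C,G,B,F,H,E] q_used=1 → run A
t=8: queue=[C,G,B,F,H,E,A] q_used=0 → run C
t=9: queue=[C,G,B,F,H,E,A] q_used=1 → run C
t=10: queue=[G,B,F,H,E,A,C] q_used=0 → run G
t=11: queue=[G,B,F,H,E,A,C] q_used=1 → run G
t=12: queue=[B,F,H,E,A,C,G] q_used=0 → run B
t=13: queue=[B,F,H,E,A,C,G] q_used=1 → run B
t=14: queue=[F,H,E,A,C,G,B] q_used=0 → run F
t=15: queue=[F,H,E,A,C,G,B] q_used=1 → run F
t=16: queue=[H,E,A,C,G,B] q_used=0 → run H
t=17: queue=[H,E,A,C,G,B] q_used=1 → run H
t=18: queue=[E,A,C,G,B,H] q_used=0 → run E
t=19: queue=[E,A,C,G,B,H] q_used=1 → run E
t=20: queue=[A,C,G,B,H,E] q_used=0 → run A
t=21: queue=[A,C,G,B,H,E] q_used=1 → run A
t=22: queue=[C,G,B,H,E,A] q_used=0 → run C
t=23: queue=[C,G,B,H,E,A] q_used=1 → run C
t=24: queue=[G,B,H,E,A] q_used=0 → run G
t=25: queue=[B,H,E,A] q_used=0 → run B
t=26: queue=[B,H,E,A] q_used=1 → run B
t=27: queue=[H,E,A,B] q_used=0 → run H
t=28: queue=[H,E,A,B] q_used=1 → run H
t=29: queue=[E,A,B,H] q_used=0 → run E
t=30: queue=[A,B,H] q_used=0 → run A
t=31: queue=[A,B,H] q_used=1 → run A
t=32: queue=[B,H] q_used=0 → run B
t=33: queue=[H] q_used=0 → run H
t=34: queue=[H] q_used=1 → run H
t=35: (idle)
t=36: (idle)
t=37: (idle)
t=38: (idle)
t=39: (idle)

context switches = 19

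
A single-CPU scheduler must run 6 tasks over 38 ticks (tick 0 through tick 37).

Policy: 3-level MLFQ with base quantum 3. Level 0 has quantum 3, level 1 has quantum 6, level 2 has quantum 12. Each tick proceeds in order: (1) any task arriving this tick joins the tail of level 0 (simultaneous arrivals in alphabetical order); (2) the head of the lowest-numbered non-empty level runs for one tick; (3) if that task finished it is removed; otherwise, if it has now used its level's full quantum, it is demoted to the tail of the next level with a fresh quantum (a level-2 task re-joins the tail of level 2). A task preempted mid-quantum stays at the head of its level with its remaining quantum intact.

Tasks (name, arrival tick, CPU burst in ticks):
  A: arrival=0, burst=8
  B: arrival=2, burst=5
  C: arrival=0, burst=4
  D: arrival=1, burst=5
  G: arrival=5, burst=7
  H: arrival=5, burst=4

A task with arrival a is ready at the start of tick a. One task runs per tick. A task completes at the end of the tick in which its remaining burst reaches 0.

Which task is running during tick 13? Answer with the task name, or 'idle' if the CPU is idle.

running at tick 13 = G

t=0: L0/L1/L2 = AC/-/- → run A
t=1: L0/L1/L2 = ACD/-/- → run A
t=2: L0/L1/L2 = ACDB/-/- → run A
t=3: L0/L1/L2 = CDB/A/- → run C
t=4: L0/L1/L2 = CDB/A/- → run C
t=5: L0/L1/L2 = CDBGH/A/- → run C
t=6: L0/L1/L2 = DBGH/AC/- → run D
t=7: L0/L1/L2 = DBGH/AC/- → run D
t=8: L0/L1/L2 = DBGH/AC/- → run D
t=9: L0/L1/L2 = BGH/ACD/- → run B
t=10: L0/L1/L2 = BGH/ACD/- → run B
t=11: L0/L1/L2 = BGH/ACD/- → run B
t=12: L0/L1/L2 = GH/ACDB/- → run G
t=13: L0/L1/L2 = GH/ACDB/- → run G
t=14: L0/L1/L2 = GH/ACDB/- → run G
t=15: L0/L1/L2 = H/ACDBG/- → run H
t=16: L0/L1/L2 = H/ACDBG/- → run H
t=17: L0/L1/L2 = H/ACDBG/- → run H
t=18: L0/L1/L2 = -/ACDBGH/- → run A
t=19: L0/L1/L2 = -/ACDBGH/- → run A
t=20: L0/L1/L2 = -/ACDBGH/- → run A
t=21: L0/L1/L2 = -/ACDBGH/- → run A
t=22: L0/L1/L2 = -/ACDBGH/- → run A
t=23: L0/L1/L2 = -/CDBGH/- → run C
t=24: L0/L1/L2 = -/DBGH/- → run D
t=25: L0/L1/L2 = -/DBGH/- → run D
t=26: L0/L1/L2 = -/BGH/- → run B
t=27: L0/L1/L2 = -/BGH/- → run B
t=28: L0/L1/L2 = -/GH/- → run G
t=29: L0/L1/L2 = -/GH/- → run G
t=30: L0/L1/L2 = -/GH/- → run G
t=31: L0/L1/L2 = -/GH/- → run G
t=32: L0/L1/L2 = -/H/- → run H
t=33: (idle)
t=34: (idle)
t=35: (idle)
t=36: (idle)
t=37: (idle)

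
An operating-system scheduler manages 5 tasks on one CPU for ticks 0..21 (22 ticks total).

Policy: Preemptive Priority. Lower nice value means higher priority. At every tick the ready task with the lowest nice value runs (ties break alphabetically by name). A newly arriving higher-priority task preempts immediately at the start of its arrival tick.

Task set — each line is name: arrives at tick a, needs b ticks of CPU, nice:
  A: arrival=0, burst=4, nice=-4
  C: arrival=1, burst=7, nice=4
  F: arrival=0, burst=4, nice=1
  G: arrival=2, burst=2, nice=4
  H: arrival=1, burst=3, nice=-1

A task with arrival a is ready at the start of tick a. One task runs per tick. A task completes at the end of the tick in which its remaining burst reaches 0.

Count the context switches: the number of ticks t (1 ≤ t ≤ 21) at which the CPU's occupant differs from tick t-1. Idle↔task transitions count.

t=0: ready={A,F} → run A
t=1: ready={A,C,F,H} → run A
t=2: ready={A,C,F,G,H} → run A
t=3: ready={A,C,F,G,H} → run A
t=4: ready={C,F,G,H} → run H
t=5: ready={C,F,G,H} → run H
t=6: ready={C,F,G,H} → run H
t=7: ready={C,F,G} → run F
t=8: ready={C,F,G} → run F
t=9: ready={C,F,G} → run F
t=10: ready={C,F,G} → run F
t=11: ready={C,G} → run C
t=12: ready={C,G} → run C
t=13: ready={C,G} → run C
t=14: ready={C,G} → run C
t=15: ready={C,G} → run C
t=16: ready={C,G} → run C
t=17: ready={C,G} → run C
t=18: ready={G} → run G
t=19: ready={G} → run G
t=20: (idle)
t=21: (idle)

context switches = 5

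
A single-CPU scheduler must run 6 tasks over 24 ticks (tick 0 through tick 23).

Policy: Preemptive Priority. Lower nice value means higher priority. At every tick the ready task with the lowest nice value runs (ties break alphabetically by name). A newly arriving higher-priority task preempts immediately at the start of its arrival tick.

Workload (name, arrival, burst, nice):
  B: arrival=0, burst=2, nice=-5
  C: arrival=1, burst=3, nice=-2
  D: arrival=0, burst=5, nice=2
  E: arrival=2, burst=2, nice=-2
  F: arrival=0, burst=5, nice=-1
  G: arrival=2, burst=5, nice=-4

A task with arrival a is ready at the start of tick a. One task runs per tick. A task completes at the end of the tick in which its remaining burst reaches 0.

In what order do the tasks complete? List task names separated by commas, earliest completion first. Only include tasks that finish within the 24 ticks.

t=0: ready={B,D,F} → run B
t=1: ready={B,C,D,F} → run B
t=2: ready={C,D,E,F,G} → run G
t=3: ready={C,D,E,F,G} → run G
t=4: ready={C,D,E,F,G} → run G
t=5: ready={C,D,E,F,G} → run G
t=6: ready={C,D,E,F,G} → run G
t=7: ready={C,D,E,F} → run C
t=8: ready={C,D,E,F} → run C
t=9: ready={C,D,E,F} → run C
t=10: ready={D,E,F} → run E
t=11: ready={D,E,F} → run E
t=12: ready={D,F} → run F
t=13: ready={D,F} → run F
t=14: ready={D,F} → run F
t=15: ready={D,F} → run F
t=16: ready={D,F} → run F
t=17: ready={D} → run D
t=18: ready={D} → run D
t=19: ready={D} → run D
t=20: ready={D} → run D
t=21: ready={D} → run D
t=22: (idle)
t=23: (idle)

completion order = B, G, C, E, F, D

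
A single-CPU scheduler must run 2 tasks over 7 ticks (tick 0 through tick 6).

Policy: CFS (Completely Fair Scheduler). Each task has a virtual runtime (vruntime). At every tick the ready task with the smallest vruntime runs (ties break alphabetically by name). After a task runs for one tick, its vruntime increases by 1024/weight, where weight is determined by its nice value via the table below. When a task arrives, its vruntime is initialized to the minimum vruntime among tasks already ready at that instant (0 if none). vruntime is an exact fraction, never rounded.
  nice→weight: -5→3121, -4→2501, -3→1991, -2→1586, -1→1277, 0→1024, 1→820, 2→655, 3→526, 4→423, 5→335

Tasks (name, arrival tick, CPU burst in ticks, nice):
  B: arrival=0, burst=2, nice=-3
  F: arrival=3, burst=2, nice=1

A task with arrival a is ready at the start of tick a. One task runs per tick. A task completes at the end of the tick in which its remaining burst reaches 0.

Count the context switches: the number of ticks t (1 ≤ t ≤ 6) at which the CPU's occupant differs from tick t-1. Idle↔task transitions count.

t=0: vr[B=0] → run B
t=1: vr[B=1024/1991] → run B
t=2: (idle)
t=3: vr[F=0] → run F
t=4: vr[F=256/205] → run F
t=5: (idle)
t=6: (idle)

context switches = 3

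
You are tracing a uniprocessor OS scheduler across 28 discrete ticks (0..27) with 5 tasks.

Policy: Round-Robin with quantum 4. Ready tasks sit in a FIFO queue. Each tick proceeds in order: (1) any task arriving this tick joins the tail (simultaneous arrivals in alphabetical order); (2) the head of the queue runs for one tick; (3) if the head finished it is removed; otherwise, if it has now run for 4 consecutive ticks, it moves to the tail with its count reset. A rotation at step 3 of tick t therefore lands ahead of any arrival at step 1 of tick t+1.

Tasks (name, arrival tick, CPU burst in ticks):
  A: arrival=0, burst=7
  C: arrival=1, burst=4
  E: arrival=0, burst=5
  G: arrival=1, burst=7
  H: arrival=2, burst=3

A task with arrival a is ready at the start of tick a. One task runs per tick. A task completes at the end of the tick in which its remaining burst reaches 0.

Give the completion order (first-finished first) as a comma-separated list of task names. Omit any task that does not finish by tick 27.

t=0: queue=[A,E] q_used=0 → run A
t=1: queue=[A,E,C,G] q_used=1 → run A
t=2: queue=[A,E,C,G,H] q_used=2 → run A
t=3: queue=[A,E,C,G,H] q_used=3 → run A
t=4: queue=[E,C,G,H,A] q_used=0 → run E
t=5: queue=[E,C,G,H,A] q_used=1 → run E
t=6: queue=[E,C,G,H,A] q_used=2 → run E
t=7: queue=[E,C,G,H,A] q_used=3 → run E
t=8: queue=[C,G,H,A,E] q_used=0 → run C
t=9: queue=[C,G,H,A,E] q_used=1 → run C
t=10: queue=[C,G,H,A,E] q_used=2 → run C
t=11: queue=[C,G,H,A,E] q_used=3 → run C
t=12: queue=[G,H,A,E] q_used=0 → run G
t=13: queue=[G,H,A,E] q_used=1 → run G
t=14: queue=[G,H,A,E] q_used=2 → run G
t=15: queue=[G,H,A,E] q_used=3 → run G
t=16: queue=[H,A,E,G] q_used=0 → run H
t=17: queue=[H,A,E,G] q_used=1 → run H
t=18: queue=[H,A,E,G] q_used=2 → run H
t=19: queue=[A,E,G] q_used=0 → run A
t=20: queue=[A,E,G] q_used=1 → run A
t=21: queue=[A,E,G] q_used=2 → run A
t=22: queue=[E,G] q_used=0 → run E
t=23: queue=[G] q_used=0 → run G
t=24: queue=[G] q_used=1 → run G
t=25: queue=[G] q_used=2 → run G
t=26: (idle)
t=27: (idle)

completion order = C, H, A, E, G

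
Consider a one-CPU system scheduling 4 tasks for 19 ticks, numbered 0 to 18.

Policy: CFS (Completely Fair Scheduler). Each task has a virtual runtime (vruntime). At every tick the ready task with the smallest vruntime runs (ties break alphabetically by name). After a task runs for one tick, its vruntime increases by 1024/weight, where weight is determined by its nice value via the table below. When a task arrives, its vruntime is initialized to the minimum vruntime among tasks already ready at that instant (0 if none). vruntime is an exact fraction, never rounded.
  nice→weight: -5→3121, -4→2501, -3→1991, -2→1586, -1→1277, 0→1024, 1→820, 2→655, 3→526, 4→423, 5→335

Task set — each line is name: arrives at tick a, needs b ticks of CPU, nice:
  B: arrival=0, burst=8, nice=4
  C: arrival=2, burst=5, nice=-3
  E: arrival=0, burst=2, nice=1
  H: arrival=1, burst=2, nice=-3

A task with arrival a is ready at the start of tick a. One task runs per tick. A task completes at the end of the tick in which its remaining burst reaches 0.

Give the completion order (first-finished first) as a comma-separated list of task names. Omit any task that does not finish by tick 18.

completion order = H, E, C, B

t=0: vr[B=0 E=0] → run B
t=1: vr[B=1024/423 E=0 H=0] → run E
t=2: vr[B=1024/423 C=0 E=256/205 H=0] → run C
t=3: vr[B=1024/423 C=1024/1991 E=256/205 H=0] → run H
t=4: vr[B=1024/423 C=1024/1991 E=256/205 H=1024/1991] → run C
t=5: vr[B=1024/423 C=2048/1991 E=256/205 H=1024/1991] → run H
t=6: vr[B=1024/423 C=2048/1991 E=256/205] → run C
t=7: vr[B=1024/423 C=3072/1991 E=256/205] → run E
t=8: vr[B=1024/423 C=3072/1991] → run C
t=9: vr[B=1024/423 C=4096/1991] → run C
t=10: vr[B=1024/423] → run B
t=11: vr[B=2048/423] → run B
t=12: vr[B=1024/141] → run B
t=13: vr[B=4096/423] → run B
t=14: vr[B=5120/423] → run B
t=15: vr[B=2048/141] → run B
t=16: vr[B=7168/423] → run B
t=17: (idle)
t=18: (idle)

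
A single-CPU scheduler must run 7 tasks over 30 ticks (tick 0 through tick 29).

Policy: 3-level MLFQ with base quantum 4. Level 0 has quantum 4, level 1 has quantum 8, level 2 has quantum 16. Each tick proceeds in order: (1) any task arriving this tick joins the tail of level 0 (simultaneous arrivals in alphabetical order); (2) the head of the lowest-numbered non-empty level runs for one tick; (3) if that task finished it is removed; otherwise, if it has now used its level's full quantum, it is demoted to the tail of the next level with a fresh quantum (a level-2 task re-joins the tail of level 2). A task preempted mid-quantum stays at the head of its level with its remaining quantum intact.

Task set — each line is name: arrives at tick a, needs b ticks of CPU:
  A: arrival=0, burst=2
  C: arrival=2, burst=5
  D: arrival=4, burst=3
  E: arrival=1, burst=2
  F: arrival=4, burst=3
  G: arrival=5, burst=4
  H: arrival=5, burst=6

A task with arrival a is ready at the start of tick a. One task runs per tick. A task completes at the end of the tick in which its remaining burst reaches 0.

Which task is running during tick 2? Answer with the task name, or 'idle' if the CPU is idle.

running at tick 2 = E

t=0: L0/L1/L2 = A/-/- → run A
t=1: L0/L1/L2 = AE/-/- → run A
t=2: L0/L1/L2 = EC/-/- → run E
t=3: L0/L1/L2 = EC/-/- → run E
t=4: L0/L1/L2 = CDF/-/- → run C
t=5: L0/L1/L2 = CDFGH/-/- → run C
t=6: L0/L1/L2 = CDFGH/-/- → run C
t=7: L0/L1/L2 = CDFGH/-/- → run C
t=8: L0/L1/L2 = DFGH/C/- → run D
t=9: L0/L1/L2 = DFGH/C/- → run D
t=10: L0/L1/L2 = DFGH/C/- → run D
t=11: L0/L1/L2 = FGH/C/- → run F
t=12: L0/L1/L2 = FGH/C/- → run F
t=13: L0/L1/L2 = FGH/C/- → run F
t=14: L0/L1/L2 = GH/C/- → run G
t=15: L0/L1/L2 = GH/C/- → run G
t=16: L0/L1/L2 = GH/C/- → run G
t=17: L0/L1/L2 = GH/C/- → run G
t=18: L0/L1/L2 = H/C/- → run H
t=19: L0/L1/L2 = H/C/- → run H
t=20: L0/L1/L2 = H/C/- → run H
t=21: L0/L1/L2 = H/C/- → run H
t=22: L0/L1/L2 = -/CH/- → run C
t=23: L0/L1/L2 = -/H/- → run H
t=24: L0/L1/L2 = -/H/- → run H
t=25: (idle)
t=26: (idle)
t=27: (idle)
t=28: (idle)
t=29: (idle)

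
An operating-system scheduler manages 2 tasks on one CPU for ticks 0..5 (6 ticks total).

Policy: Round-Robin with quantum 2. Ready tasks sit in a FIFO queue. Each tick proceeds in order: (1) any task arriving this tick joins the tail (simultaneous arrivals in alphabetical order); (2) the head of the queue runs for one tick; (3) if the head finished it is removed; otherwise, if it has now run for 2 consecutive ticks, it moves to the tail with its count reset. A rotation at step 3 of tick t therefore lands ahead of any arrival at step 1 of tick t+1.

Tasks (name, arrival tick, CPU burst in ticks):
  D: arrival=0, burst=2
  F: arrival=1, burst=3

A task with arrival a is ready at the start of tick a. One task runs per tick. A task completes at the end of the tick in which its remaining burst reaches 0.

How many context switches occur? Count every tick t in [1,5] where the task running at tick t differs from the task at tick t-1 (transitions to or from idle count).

context switches = 2

t=0: queue=[D] q_used=0 → run D
t=1: queue=[D,F] q_used=1 → run D
t=2: queue=[F] q_used=0 → run F
t=3: queue=[F] q_used=1 → run F
t=4: queue=[F] q_used=0 → run F
t=5: (idle)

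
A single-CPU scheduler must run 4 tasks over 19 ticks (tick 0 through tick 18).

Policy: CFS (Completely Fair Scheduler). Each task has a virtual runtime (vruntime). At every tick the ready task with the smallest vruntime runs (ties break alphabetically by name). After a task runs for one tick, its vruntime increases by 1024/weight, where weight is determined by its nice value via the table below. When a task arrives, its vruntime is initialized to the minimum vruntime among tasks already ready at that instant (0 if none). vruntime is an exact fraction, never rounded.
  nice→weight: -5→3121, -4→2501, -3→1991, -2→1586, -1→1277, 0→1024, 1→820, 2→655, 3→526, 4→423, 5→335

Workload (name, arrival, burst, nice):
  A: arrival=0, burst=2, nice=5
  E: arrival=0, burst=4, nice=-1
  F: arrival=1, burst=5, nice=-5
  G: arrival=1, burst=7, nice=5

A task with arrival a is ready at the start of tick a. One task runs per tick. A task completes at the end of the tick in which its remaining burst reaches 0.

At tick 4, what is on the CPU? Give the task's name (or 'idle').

running at tick 4 = F

t=0: vr[A=0 E=0] → run A
t=1: vr[A=1024/335 E=0 F=0 G=0] → run E
t=2: vr[A=1024/335 E=1024/1277 F=0 G=0] → run F
t=3: vr[A=1024/335 E=1024/1277 F=1024/3121 G=0] → run G
t=4: vr[A=1024/335 E=1024/1277 F=1024/3121 G=1024/335] → run F
t=5: vr[A=1024/335 E=1024/1277 F=2048/3121 G=1024/335] → run F
t=6: vr[A=1024/335 E=1024/1277 F=3072/3121 G=1024/335] → run E
t=7: vr[A=1024/335 E=2048/1277 F=3072/3121 G=1024/335] → run F
t=8: vr[A=1024/335 E=2048/1277 F=4096/3121 G=1024/335] → run F
t=9: vr[A=1024/335 E=2048/1277 G=1024/335] → run E
t=10: vr[A=1024/335 E=3072/1277 G=1024/335] → run E
t=11: vr[A=1024/335 G=1024/335] → run A
t=12: vr[G=1024/335] → run G
t=13: vr[G=2048/335] → run G
t=14: vr[G=3072/335] → run G
t=15: vr[G=4096/335] → run G
t=16: vr[G=1024/67] → run G
t=17: vr[G=6144/335] → run G
t=18: (idle)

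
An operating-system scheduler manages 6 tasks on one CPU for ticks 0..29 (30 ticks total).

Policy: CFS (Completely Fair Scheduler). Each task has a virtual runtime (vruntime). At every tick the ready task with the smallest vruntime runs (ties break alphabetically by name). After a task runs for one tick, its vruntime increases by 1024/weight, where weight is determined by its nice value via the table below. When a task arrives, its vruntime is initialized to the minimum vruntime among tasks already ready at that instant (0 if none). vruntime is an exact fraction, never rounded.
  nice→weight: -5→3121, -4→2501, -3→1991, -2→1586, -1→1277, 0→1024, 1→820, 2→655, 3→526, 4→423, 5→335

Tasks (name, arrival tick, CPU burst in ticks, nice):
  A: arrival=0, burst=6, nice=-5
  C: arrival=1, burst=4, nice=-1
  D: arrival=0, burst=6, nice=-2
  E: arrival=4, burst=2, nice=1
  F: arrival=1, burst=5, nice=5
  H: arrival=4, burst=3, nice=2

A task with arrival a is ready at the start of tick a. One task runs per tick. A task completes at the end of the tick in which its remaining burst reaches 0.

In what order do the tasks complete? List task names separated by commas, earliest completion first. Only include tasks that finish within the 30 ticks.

completion order = E, A, C, D, H, F

t=0: vr[A=0 D=0] → run A
t=1: vr[A=1024/3121 C=0 D=0 F=0] → run C
t=2: vr[A=1024/3121 C=1024/1277 D=0 F=0] → run D
t=3: vr[A=1024/3121 C=1024/1277 D=512/793 F=0] → run F
t=4: vr[A=1024/3121 C=1024/1277 D=512/793 E=1024/3121 F=1024/335 H=1024/3121] → run A
t=5: vr[A=2048/3121 C=1024/1277 D=512/793 E=1024/3121 F=1024/335 H=1024/3121] → run E
t=6: vr[A=2048/3121 C=1024/1277 D=512/793 E=1008896/639805 F=1024/335 H=1024/3121] → run H
t=7: vr[A=2048/3121 C=1024/1277 D=512/793 E=1008896/639805 F=1024/335 H=3866624/2044255] → run D
t=8: vr[A=2048/3121 C=1024/1277 D=1024/793 E=1008896/639805 F=1024/335 H=3866624/2044255] → run A
t=9: vr[A=3072/3121 C=1024/1277 D=1024/793 E=1008896/639805 F=1024/335 H=3866624/2044255] → run C
t=10: vr[A=3072/3121 C=2048/1277 D=1024/793 E=1008896/639805 F=1024/335 H=3866624/2044255] → run A
t=11: vr[A=4096/3121 C=2048/1277 D=1024/793 E=1008896/639805 F=1024/335 H=3866624/2044255] → run D
t=12: vr[A=4096/3121 C=2048/1277 D=1536/793 E=1008896/639805 F=1024/335 H=3866624/2044255] → run A
t=13: vr[A=5120/3121 C=2048/1277 D=1536/793 E=1008896/639805 F=1024/335 H=3866624/2044255] → run E
t=14: vr[A=5120/3121 C=2048/1277 D=1536/793 F=1024/335 H=3866624/2044255] → run C
t=15: vr[A=5120/3121 C=3072/1277 D=1536/793 F=1024/335 H=3866624/2044255] → run A
t=16: vr[C=3072/1277 D=1536/793 F=1024/335 H=3866624/2044255] → run H
t=17: vr[C=3072/1277 D=1536/793 F=1024/335 H=7062528/2044255] → run D
t=18: vr[C=3072/1277 D=2048/793 F=1024/335 H=7062528/2044255] → run C
t=19: vr[D=2048/793 F=1024/335 H=7062528/2044255] → run D
t=20: vr[D=2560/793 F=1024/335 H=7062528/2044255] → run F
t=21: vr[D=2560/793 F=2048/335 H=7062528/2044255] → run D
t=22: vr[F=2048/335 H=7062528/2044255] → run H
t=23: vr[F=2048/335] → run F
t=24: vr[F=3072/335] → run F
t=25: vr[F=4096/335] → run F
t=26: (idle)
t=27: (idle)
t=28: (idle)
t=29: (idle)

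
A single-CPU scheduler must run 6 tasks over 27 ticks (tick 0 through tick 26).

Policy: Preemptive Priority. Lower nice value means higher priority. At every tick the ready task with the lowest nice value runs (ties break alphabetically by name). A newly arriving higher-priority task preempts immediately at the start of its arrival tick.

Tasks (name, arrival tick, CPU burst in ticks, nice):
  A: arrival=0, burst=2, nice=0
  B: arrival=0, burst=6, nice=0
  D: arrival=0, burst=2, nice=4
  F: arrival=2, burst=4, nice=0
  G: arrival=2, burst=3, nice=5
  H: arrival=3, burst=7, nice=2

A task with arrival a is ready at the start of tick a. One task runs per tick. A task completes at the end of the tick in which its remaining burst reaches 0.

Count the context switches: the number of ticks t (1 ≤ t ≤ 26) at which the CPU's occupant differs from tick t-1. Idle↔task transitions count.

context switches = 6

t=0: ready={A,B,D} → run A
t=1: ready={A,B,D} → run A
t=2: ready={B,D,F,G} → run B
t=3: ready={B,D,F,G,H} → run B
t=4: ready={B,D,F,G,H} → run B
t=5: ready={B,D,F,G,H} → run B
t=6: ready={B,D,F,G,H} → run B
t=7: ready={B,D,F,G,H} → run B
t=8: ready={D,F,G,H} → run F
t=9: ready={D,F,G,H} → run F
t=10: ready={D,F,G,H} → run F
t=11: ready={D,F,G,H} → run F
t=12: ready={D,G,H} → run H
t=13: ready={D,G,H} → run H
t=14: ready={D,G,H} → run H
t=15: ready={D,G,H} → run H
t=16: ready={D,G,H} → run H
t=17: ready={D,G,H} → run H
t=18: ready={D,G,H} → run H
t=19: ready={D,G} → run D
t=20: ready={D,G} → run D
t=21: ready={G} → run G
t=22: ready={G} → run G
t=23: ready={G} → run G
t=24: (idle)
t=25: (idle)
t=26: (idle)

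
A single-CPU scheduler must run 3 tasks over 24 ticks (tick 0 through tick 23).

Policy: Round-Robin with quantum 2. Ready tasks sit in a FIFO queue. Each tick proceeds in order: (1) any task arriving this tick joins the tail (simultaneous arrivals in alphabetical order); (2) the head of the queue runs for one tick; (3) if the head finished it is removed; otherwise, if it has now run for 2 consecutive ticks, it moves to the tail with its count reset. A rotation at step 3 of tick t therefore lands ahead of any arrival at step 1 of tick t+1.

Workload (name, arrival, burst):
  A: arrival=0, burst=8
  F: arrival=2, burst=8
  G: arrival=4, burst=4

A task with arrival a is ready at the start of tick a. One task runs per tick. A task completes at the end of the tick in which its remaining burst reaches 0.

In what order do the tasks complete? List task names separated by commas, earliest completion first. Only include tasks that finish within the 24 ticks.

t=0: queue=[A] q_used=0 → run A
t=1: queue=[A] q_used=1 → run A
t=2: queue=[A,F] q_used=0 → run A
t=3: queue=[A,F] q_used=1 → run A
t=4: queue=[F,A,G] q_used=0 → run F
t=5: queue=[F,A,G] q_used=1 → run F
t=6: queue=[A,G,F] q_used=0 → run A
t=7: queue=[A,G,F] q_used=1 → run A
t=8: queue=[G,F,A] q_used=0 → run G
t=9: queue=[G,F,A] q_used=1 → run G
t=10: queue=[F,A,G] q_used=0 → run F
t=11: queue=[F,A,G] q_used=1 → run F
t=12: queue=[A,G,F] q_used=0 → run A
t=13: queue=[A,G,F] q_used=1 → run A
t=14: queue=[G,F] q_used=0 → run G
t=15: queue=[G,F] q_used=1 → run G
t=16: queue=[F] q_used=0 → run F
t=17: queue=[F] q_used=1 → run F
t=18: queue=[F] q_used=0 → run F
t=19: queue=[F] q_used=1 → run F
t=20: (idle)
t=21: (idle)
t=22: (idle)
t=23: (idle)

completion order = A, G, F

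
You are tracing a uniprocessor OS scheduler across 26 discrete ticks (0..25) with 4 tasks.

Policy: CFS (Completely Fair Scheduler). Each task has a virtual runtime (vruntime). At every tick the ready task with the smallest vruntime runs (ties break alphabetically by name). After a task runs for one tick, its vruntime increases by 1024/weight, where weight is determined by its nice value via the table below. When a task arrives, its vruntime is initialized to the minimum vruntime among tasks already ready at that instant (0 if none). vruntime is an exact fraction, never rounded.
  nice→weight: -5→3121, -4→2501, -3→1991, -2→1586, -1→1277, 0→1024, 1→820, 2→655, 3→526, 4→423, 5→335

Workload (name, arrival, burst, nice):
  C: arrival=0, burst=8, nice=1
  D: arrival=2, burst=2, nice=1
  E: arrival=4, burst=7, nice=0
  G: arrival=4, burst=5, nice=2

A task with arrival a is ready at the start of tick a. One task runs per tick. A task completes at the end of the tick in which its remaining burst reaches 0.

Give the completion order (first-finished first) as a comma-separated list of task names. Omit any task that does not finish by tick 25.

completion order = D, C, E, G

t=0: vr[C=0] → run C
t=1: vr[C=256/205] → run C
t=2: vr[C=512/205 D=512/205] → run C
t=3: vr[C=768/205 D=512/205] → run D
t=4: vr[C=768/205 D=768/205 E=768/205 G=768/205] → run C
t=5: vr[C=1024/205 D=768/205 E=768/205 G=768/205] → run D
t=6: vr[C=1024/205 E=768/205 G=768/205] → run E
t=7: vr[C=1024/205 E=973/205 G=768/205] → run G
t=8: vr[C=1024/205 E=973/205 G=142592/26855] → run E
t=9: vr[C=1024/205 E=1178/205 G=142592/26855] → run C
t=10: vr[C=256/41 E=1178/205 G=142592/26855] → run G
t=11: vr[C=256/41 E=1178/205 G=184576/26855] → run E
t=12: vr[C=256/41 E=1383/205 G=184576/26855] → run C
t=13: vr[C=1536/205 E=1383/205 G=184576/26855] → run E
t=14: vr[C=1536/205 E=1588/205 G=184576/26855] → run G
t=15: vr[C=1536/205 E=1588/205 G=45312/5371] → run C
t=16: vr[C=1792/205 E=1588/205 G=45312/5371] → run E
t=17: vr[C=1792/205 E=1793/205 G=45312/5371] → run G
t=18: vr[C=1792/205 E=1793/205 G=268544/26855] → run C
t=19: vr[E=1793/205 G=268544/26855] → run E
t=20: vr[E=1998/205 G=268544/26855] → run E
t=21: vr[G=268544/26855] → run G
t=22: (idle)
t=23: (idle)
t=24: (idle)
t=25: (idle)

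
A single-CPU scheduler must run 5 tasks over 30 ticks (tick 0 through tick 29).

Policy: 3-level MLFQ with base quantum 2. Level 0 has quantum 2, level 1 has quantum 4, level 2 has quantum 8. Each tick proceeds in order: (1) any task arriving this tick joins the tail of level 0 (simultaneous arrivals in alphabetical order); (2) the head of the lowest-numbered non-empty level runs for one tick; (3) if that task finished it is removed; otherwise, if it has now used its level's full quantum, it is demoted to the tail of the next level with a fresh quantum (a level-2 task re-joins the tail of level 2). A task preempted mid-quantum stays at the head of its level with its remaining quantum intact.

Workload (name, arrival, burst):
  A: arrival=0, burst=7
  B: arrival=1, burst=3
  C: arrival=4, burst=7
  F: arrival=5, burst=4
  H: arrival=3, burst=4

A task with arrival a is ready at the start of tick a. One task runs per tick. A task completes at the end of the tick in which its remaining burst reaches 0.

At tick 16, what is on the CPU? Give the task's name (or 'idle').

running at tick 16 = H

t=0: L0/L1/L2 = A/-/- → run A
t=1: L0/L1/L2 = AB/-/- → run A
t=2: L0/L1/L2 = B/A/- → run B
t=3: L0/L1/L2 = BH/A/- → run B
t=4: L0/L1/L2 = HC/AB/- → run H
t=5: L0/L1/L2 = HCF/AB/- → run H
t=6: L0/L1/L2 = CF/ABH/- → run C
t=7: L0/L1/L2 = CF/ABH/- → run C
t=8: L0/L1/L2 = F/ABHC/- → run F
t=9: L0/L1/L2 = F/ABHC/- → run F
t=10: L0/L1/L2 = -/ABHCF/- → run A
t=11: L0/L1/L2 = -/ABHCF/- → run A
t=12: L0/L1/L2 = -/ABHCF/- → run A
t=13: L0/L1/L2 = -/ABHCF/- → run A
t=14: L0/L1/L2 = -/BHCF/A → run B
t=15: L0/L1/L2 = -/HCF/A → run H
t=16: L0/L1/L2 = -/HCF/A → run H
t=17: L0/L1/L2 = -/CF/A → run C
t=18: L0/L1/L2 = -/CF/A → run C
t=19: L0/L1/L2 = -/CF/A → run C
t=20: L0/L1/L2 = -/CF/A → run C
t=21: L0/L1/L2 = -/F/AC → run F
t=22: L0/L1/L2 = -/F/AC → run F
t=23: L0/L1/L2 = -/-/AC → run A
t=24: L0/L1/L2 = -/-/C → run C
t=25: (idle)
t=26: (idle)
t=27: (idle)
t=28: (idle)
t=29: (idle)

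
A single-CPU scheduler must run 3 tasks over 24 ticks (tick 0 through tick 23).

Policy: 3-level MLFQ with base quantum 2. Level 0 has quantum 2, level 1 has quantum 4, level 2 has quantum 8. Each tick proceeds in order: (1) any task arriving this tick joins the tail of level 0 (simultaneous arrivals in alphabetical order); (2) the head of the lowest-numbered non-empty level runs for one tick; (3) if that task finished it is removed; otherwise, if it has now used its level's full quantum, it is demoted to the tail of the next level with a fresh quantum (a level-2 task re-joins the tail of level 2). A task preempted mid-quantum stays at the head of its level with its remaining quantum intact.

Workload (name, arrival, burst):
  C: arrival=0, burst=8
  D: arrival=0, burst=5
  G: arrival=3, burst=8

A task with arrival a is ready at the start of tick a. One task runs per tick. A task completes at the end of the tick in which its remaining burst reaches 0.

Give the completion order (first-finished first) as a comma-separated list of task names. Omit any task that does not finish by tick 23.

completion order = D, C, G

t=0: L0/L1/L2 = CD/-/- → run C
t=1: L0/L1/L2 = CD/-/- → run C
t=2: L0/L1/L2 = D/C/- → run D
t=3: L0/L1/L2 = DG/C/- → run D
t=4: L0/L1/L2 = G/CD/- → run G
t=5: L0/L1/L2 = G/CD/- → run G
t=6: L0/L1/L2 = -/CDG/- → run C
t=7: L0/L1/L2 = -/CDG/- → run C
t=8: L0/L1/L2 = -/CDG/- → run C
t=9: L0/L1/L2 = -/CDG/- → run C
t=10: L0/L1/L2 = -/DG/C → run D
t=11: L0/L1/L2 = -/DG/C → run D
t=12: L0/L1/L2 = -/DG/C → run D
t=13: L0/L1/L2 = -/G/C → run G
t=14: L0/L1/L2 = -/G/C → run G
t=15: L0/L1/L2 = -/G/C → run G
t=16: L0/L1/L2 = -/G/C → run G
t=17: L0/L1/L2 = -/-/CG → run C
t=18: L0/L1/L2 = -/-/CG → run C
t=19: L0/L1/L2 = -/-/G → run G
t=20: L0/L1/L2 = -/-/G → run G
t=21: (idle)
t=22: (idle)
t=23: (idle)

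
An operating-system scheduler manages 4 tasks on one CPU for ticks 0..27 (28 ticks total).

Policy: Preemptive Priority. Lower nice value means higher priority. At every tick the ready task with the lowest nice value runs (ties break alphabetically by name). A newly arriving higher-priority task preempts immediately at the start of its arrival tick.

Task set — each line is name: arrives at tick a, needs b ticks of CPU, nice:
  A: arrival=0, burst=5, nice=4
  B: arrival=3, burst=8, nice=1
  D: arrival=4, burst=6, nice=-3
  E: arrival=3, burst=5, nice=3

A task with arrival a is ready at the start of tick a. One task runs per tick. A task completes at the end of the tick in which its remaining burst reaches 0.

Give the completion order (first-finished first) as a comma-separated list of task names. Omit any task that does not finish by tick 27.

t=0: ready={A} → run A
t=1: ready={A} → run A
t=2: ready={A} → run A
t=3: ready={A,B,E} → run B
t=4: ready={A,B,D,E} → run D
t=5: ready={A,B,D,E} → run D
t=6: ready={A,B,D,E} → run D
t=7: ready={A,B,D,E} → run D
t=8: ready={A,B,D,E} → run D
t=9: ready={A,B,D,E} → run D
t=10: ready={A,B,E} → run B
t=11: ready={A,B,E} → run B
t=12: ready={A,B,E} → run B
t=13: ready={A,B,E} → run B
t=14: ready={A,B,E} → run B
t=15: ready={A,B,E} → run B
t=16: ready={A,B,E} → run B
t=17: ready={A,E} → run E
t=18: ready={A,E} → run E
t=19: ready={A,E} → run E
t=20: ready={A,E} → run E
t=21: ready={A,E} → run E
t=22: ready={A} → run A
t=23: ready={A} → run A
t=24: (idle)
t=25: (idle)
t=26: (idle)
t=27: (idle)

completion order = D, B, E, A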